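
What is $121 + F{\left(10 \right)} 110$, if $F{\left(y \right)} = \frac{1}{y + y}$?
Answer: $\frac{253}{2} \approx 126.5$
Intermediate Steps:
$F{\left(y \right)} = \frac{1}{2 y}$
$121 + F{\left(10 \right)} 110 = 121 + \frac{1}{2 \cdot 10} \cdot 110 = 121 + \frac{1}{2} \cdot \frac{1}{10} \cdot 110 = 121 + \frac{1}{20} \cdot 110 = 121 + \frac{11}{2} = \frac{253}{2}$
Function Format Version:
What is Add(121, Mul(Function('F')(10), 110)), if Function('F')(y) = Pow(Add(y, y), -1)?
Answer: Rational(253, 2) ≈ 126.50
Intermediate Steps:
Function('F')(y) = Mul(Rational(1, 2), Pow(y, -1)) (Function('F')(y) = Pow(Mul(2, y), -1) = Mul(Rational(1, 2), Pow(y, -1)))
Add(121, Mul(Function('F')(10), 110)) = Add(121, Mul(Mul(Rational(1, 2), Pow(10, -1)), 110)) = Add(121, Mul(Mul(Rational(1, 2), Rational(1, 10)), 110)) = Add(121, Mul(Rational(1, 20), 110)) = Add(121, Rational(11, 2)) = Rational(253, 2)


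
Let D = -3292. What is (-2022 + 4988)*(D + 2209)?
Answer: -3212178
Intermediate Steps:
(-2022 + 4988)*(D + 2209) = (-2022 + 4988)*(-3292 + 2209) = 2966*(-1083) = -3212178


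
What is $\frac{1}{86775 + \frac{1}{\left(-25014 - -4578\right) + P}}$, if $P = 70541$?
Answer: $\frac{50105}{4347861376} \approx 1.1524 \cdot 10^{-5}$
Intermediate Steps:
$\frac{1}{86775 + \frac{1}{\left(-25014 - -4578\right) + P}} = \frac{1}{86775 + \frac{1}{\left(-25014 - -4578\right) + 70541}} = \frac{1}{86775 + \frac{1}{\left(-25014 + 4578\right) + 70541}} = \frac{1}{86775 + \frac{1}{-20436 + 70541}} = \frac{1}{86775 + \frac{1}{50105}} = \frac{1}{\frac{4347861376}{50105}} = \frac{50105}{4347861376}$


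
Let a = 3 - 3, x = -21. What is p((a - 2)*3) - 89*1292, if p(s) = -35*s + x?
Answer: -114799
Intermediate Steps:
a = 0
p(s) = -21 - 35*s (p(s) = -35*s - 21 = -21 - 35*s)
p((a - 2)*3) - 89*1292 = (-21 - 35*(0 - 2)*3) - 89*1292 = (-21 - (-70)*3) - 114988 = (-21 - 35*(-6)) - 114988 = (-21 + 210) - 114988 = 189 - 114988 = -114799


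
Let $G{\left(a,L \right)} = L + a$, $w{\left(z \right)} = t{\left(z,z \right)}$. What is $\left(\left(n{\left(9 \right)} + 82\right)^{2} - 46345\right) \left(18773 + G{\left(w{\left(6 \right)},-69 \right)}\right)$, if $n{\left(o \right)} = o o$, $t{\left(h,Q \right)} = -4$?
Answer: $-369811200$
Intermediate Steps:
$w{\left(z \right)} = -4$
$n{\left(o \right)} = o^{2}$
$\left(\left(n{\left(9 \right)} + 82\right)^{2} - 46345\right) \left(18773 + G{\left(w{\left(6 \right)},-69 \right)}\right) = \left(\left(9^{2} + 82\right)^{2} - 46345\right) \left(18773 - 73\right) = \left(\left(81 + 82\right)^{2} - 46345\right) \left(18773 - 73\right) = \left(163^{2} - 46345\right) 18700 = \left(26569 - 46345\right) 18700 = \left(-19776\right) 18700 = -369811200$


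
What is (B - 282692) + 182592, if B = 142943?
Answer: 42843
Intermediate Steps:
(B - 282692) + 182592 = (142943 - 282692) + 182592 = -139749 + 182592 = 42843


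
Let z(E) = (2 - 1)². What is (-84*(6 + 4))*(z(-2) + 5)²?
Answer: -30240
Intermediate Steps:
z(E) = 1 (z(E) = 1² = 1)
(-84*(6 + 4))*(z(-2) + 5)² = (-84*(6 + 4))*(1 + 5)² = -84*10*6² = -21*40*36 = -840*36 = -30240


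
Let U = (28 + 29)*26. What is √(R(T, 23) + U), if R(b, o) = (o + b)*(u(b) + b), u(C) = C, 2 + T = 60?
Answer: 7*√222 ≈ 104.30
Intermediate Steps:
T = 58 (T = -2 + 60 = 58)
R(b, o) = 2*b*(b + o) (R(b, o) = (o + b)*(b + b) = (b + o)*(2*b) = 2*b*(b + o))
U = 1482 (U = 57*26 = 1482)
√(R(T, 23) + U) = √(2*58*(58 + 23) + 1482) = √(2*58*81 + 1482) = √(9396 + 1482) = √10878 = 7*√222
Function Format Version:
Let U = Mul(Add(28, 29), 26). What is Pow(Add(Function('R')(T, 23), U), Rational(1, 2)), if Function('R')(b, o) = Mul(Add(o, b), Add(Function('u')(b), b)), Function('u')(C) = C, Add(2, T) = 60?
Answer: Mul(7, Pow(222, Rational(1, 2))) ≈ 104.30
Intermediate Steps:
T = 58 (T = Add(-2, 60) = 58)
Function('R')(b, o) = Mul(2, b, Add(b, o)) (Function('R')(b, o) = Mul(Add(o, b), Add(b, b)) = Mul(Add(b, o), Mul(2, b)) = Mul(2, b, Add(b, o)))
U = 1482 (U = Mul(57, 26) = 1482)
Pow(Add(Function('R')(T, 23), U), Rational(1, 2)) = Pow(Add(Mul(2, 58, Add(58, 23)), 1482), Rational(1, 2)) = Pow(Add(Mul(2, 58, 81), 1482), Rational(1, 2)) = Pow(Add(9396, 1482), Rational(1, 2)) = Pow(10878, Rational(1, 2)) = Mul(7, Pow(222, Rational(1, 2)))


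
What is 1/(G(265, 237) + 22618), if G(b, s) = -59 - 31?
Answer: 1/22528 ≈ 4.4389e-5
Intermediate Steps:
G(b, s) = -90
1/(G(265, 237) + 22618) = 1/(-90 + 22618) = 1/22528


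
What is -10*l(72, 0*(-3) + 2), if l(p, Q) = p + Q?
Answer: -740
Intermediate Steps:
l(p, Q) = Q + p
-10*l(72, 0*(-3) + 2) = -10*((0*(-3) + 2) + 72) = -10*((0 + 2) + 72) = -10*(2 + 72) = -10*74 = -740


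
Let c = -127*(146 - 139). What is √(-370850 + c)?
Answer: I*√371739 ≈ 609.7*I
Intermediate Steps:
c = -889 (c = -127*7 = -889)
√(-370850 + c) = √(-370850 - 889) = √(-371739) = I*√371739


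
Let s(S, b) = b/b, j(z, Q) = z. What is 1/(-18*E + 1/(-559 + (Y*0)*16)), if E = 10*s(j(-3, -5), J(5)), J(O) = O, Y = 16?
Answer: -559/100621 ≈ -0.0055555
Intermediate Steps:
s(S, b) = 1
E = 10 (E = 10*1 = 10)
1/(-18*E + 1/(-559 + (Y*0)*16)) = 1/(-18*10 + 1/(-559 + (16*0)*16)) = 1/(-180 + 1/(-559 + 0*16)) = 1/(-180 + 1/(-559 + 0)) = 1/(-180 + 1/(-559)) = 1/(-180 - 1/559) = 1/(-100621/559) = -559/100621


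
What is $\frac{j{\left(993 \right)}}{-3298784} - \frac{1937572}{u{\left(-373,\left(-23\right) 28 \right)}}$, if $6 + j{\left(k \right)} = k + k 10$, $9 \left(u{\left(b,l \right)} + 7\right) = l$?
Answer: $\frac{8217810841959}{333177184} \approx 24665.0$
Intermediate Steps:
$u{\left(b,l \right)} = -7 + \frac{l}{9}$
$j{\left(k \right)} = -6 + 11 k$ ($j{\left(k \right)} = -6 + \left(k + k 10\right) = -6 + \left(k + 10 k\right) = -6 + 11 k$)
$\frac{j{\left(993 \right)}}{-3298784} - \frac{1937572}{u{\left(-373,\left(-23\right) 28 \right)}} = \frac{-6 + 11 \cdot 993}{-3298784} - \frac{1937572}{-7 + \frac{\left(-23\right) 28}{9}} = \left(-6 + 10923\right) \left(- \frac{1}{3298784}\right) - \frac{1937572}{-7 + \frac{1}{9} \left(-644\right)} = 10917 \left(- \frac{1}{3298784}\right) - \frac{1937572}{-7 - \frac{644}{9}} = - \frac{10917}{3298784} - \frac{1937572}{- \frac{707}{9}} = - \frac{10917}{3298784} - - \frac{2491164}{101} = - \frac{10917}{3298784} + \frac{2491164}{101} = \frac{8217810841959}{333177184}$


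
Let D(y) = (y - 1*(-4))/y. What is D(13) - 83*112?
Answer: -120831/13 ≈ -9294.7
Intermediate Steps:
D(y) = (4 + y)/y (D(y) = (y + 4)/y = (4 + y)/y)
D(13) - 83*112 = (4 + 13)/13 - 83*112 = (1/13)*17 - 9296 = 17/13 - 9296 = -120831/13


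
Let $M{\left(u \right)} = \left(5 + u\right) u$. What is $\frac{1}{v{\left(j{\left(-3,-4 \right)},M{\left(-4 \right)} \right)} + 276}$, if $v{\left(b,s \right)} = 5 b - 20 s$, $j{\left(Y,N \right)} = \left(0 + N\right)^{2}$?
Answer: $\frac{1}{436} \approx 0.0022936$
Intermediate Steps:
$j{\left(Y,N \right)} = N^{2}$
$M{\left(u \right)} = u \left(5 + u\right)$
$v{\left(b,s \right)} = - 20 s + 5 b$
$\frac{1}{v{\left(j{\left(-3,-4 \right)},M{\left(-4 \right)} \right)} + 276} = \frac{1}{\left(- 20 \left(- 4 \left(5 - 4\right)\right) + 5 \left(-4\right)^{2}\right) + 276} = \frac{1}{\left(- 20 \left(\left(-4\right) 1\right) + 5 \cdot 16\right) + 276} = \frac{1}{\left(\left(-20\right) \left(-4\right) + 80\right) + 276} = \frac{1}{\left(80 + 80\right) + 276} = \frac{1}{160 + 276} = \frac{1}{436}$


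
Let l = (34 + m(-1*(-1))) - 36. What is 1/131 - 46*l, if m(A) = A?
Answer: 6027/131 ≈ 46.008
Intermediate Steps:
l = -1 (l = (34 - 1*(-1)) - 36 = (34 + 1) - 36 = 35 - 36 = -1)
1/131 - 46*l = 1/131 - 46*(-1) = 1/131 + 46 = 6027/131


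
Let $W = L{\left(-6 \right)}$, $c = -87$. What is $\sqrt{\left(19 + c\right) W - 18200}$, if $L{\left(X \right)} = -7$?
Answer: $2 i \sqrt{4431} \approx 133.13 i$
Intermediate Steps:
$W = -7$
$\sqrt{\left(19 + c\right) W - 18200} = \sqrt{\left(19 - 87\right) \left(-7\right) - 18200} = \sqrt{\left(-68\right) \left(-7\right) - 18200} = \sqrt{476 - 18200} = \sqrt{-17724} = 2 i \sqrt{4431}$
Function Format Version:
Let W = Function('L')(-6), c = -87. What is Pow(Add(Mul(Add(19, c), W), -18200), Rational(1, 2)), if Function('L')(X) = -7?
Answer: Mul(2, I, Pow(4431, Rational(1, 2))) ≈ Mul(133.13, I)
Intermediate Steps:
W = -7
Pow(Add(Mul(Add(19, c), W), -18200), Rational(1, 2)) = Pow(Add(Mul(Add(19, -87), -7), -18200), Rational(1, 2)) = Pow(Add(Mul(-68, -7), -18200), Rational(1, 2)) = Pow(Add(476, -18200), Rational(1, 2)) = Pow(-17724, Rational(1, 2)) = Mul(2, I, Pow(4431, Rational(1, 2)))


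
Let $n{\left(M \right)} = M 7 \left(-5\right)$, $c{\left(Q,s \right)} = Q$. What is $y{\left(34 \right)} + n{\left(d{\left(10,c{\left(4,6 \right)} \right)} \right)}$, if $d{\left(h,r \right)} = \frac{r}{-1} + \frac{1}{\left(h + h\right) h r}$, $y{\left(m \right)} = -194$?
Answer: $- \frac{8647}{160} \approx -54.044$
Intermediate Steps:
$d{\left(h,r \right)} = - r + \frac{1}{2 h^{2} r}$ ($d{\left(h,r \right)} = r \left(-1\right) + \frac{\frac{1}{h} \frac{1}{r}}{2 h} = - r + \frac{1}{2 h} \frac{1}{h r} = - r + \frac{1}{2 h^{2} r}$)
$n{\left(M \right)} = - 35 M$ ($n{\left(M \right)} = 7 M \left(-5\right) = - 35 M$)
$y{\left(34 \right)} + n{\left(d{\left(10,c{\left(4,6 \right)} \right)} \right)} = -194 - 35 \left(\left(-1\right) 4 + \frac{1}{2 \cdot 100 \cdot 4}\right) = -194 - 35 \left(-4 + \frac{1}{2} \cdot \frac{1}{100} \cdot \frac{1}{4}\right) = -194 - 35 \left(-4 + \frac{1}{800}\right) = -194 - - \frac{22393}{160} = -194 + \frac{22393}{160} = - \frac{8647}{160}$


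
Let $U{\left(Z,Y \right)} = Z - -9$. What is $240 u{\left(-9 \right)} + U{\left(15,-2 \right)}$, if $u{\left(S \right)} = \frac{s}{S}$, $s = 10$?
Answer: $- \frac{728}{3} \approx -242.67$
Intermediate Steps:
$U{\left(Z,Y \right)} = 9 + Z$ ($U{\left(Z,Y \right)} = Z + 9 = 9 + Z$)
$u{\left(S \right)} = \frac{10}{S}$
$240 u{\left(-9 \right)} + U{\left(15,-2 \right)} = 240 \frac{10}{-9} + \left(9 + 15\right) = 240 \cdot 10 \left(- \frac{1}{9}\right) + 24 = 240 \left(- \frac{10}{9}\right) + 24 = - \frac{800}{3} + 24 = - \frac{728}{3}$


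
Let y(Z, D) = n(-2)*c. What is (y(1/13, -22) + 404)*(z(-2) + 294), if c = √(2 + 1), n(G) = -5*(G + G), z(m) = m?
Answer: 117968 + 5840*√3 ≈ 1.2808e+5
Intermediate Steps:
n(G) = -10*G
c = √3 ≈ 1.7320
y(Z, D) = 20*√3 (y(Z, D) = (-10*(-2))*√3 = 20*√3)
(y(1/13, -22) + 404)*(z(-2) + 294) = (20*√3 + 404)*(-2 + 294) = (404 + 20*√3)*292 = 117968 + 5840*√3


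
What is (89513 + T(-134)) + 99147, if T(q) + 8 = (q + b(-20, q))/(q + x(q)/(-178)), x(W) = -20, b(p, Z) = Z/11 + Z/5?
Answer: 61819797253/327690 ≈ 1.8865e+5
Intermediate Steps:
b(p, Z) = 16*Z/55 (b(p, Z) = Z*(1/11) + Z*(⅕) = Z/11 + Z/5 = 16*Z/55)
T(q) = -8 + 71*q/(55*(10/89 + q)) (T(q) = -8 + (q + 16*q/55)/(q - 20/(-178)) = -8 + (71*q/55)/(q - 20*(-1/178)) = -8 + (71*q/55)/(q + 10/89) = -8 + (71*q/55)/(10/89 + q) = -8 + 71*q/(55*(10/89 + q)))
(89513 + T(-134)) + 99147 = (89513 + (-4400 - 32841*(-134))/(55*(10 + 89*(-134)))) + 99147 = (89513 + (-4400 + 4400694)/(55*(10 - 11926))) + 99147 = (89513 + (1/55)*4396294/(-11916)) + 99147 = (89513 + (1/55)*(-1/11916)*4396294) + 99147 = (89513 - 2198147/327690) + 99147 = 29330316823/327690 + 99147 = 61819797253/327690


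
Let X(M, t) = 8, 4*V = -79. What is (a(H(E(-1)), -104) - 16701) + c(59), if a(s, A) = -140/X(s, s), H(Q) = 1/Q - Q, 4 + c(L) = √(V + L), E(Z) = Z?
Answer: -33445/2 + √157/2 ≈ -16716.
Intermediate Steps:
V = -79/4 (V = (¼)*(-79) = -79/4 ≈ -19.750)
c(L) = -4 + √(-79/4 + L)
a(s, A) = -35/2 (a(s, A) = -140/8 = -140*⅛ = -35/2)
(a(H(E(-1)), -104) - 16701) + c(59) = (-35/2 - 16701) + (-4 + √(-79 + 4*59)/2) = -33437/2 + (-4 + √(-79 + 236)/2) = -33437/2 + (-4 + √157/2) = -33445/2 + √157/2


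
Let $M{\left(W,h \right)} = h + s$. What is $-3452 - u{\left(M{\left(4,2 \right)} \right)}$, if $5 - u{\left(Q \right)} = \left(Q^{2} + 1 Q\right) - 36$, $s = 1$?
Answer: $-3481$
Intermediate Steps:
$M{\left(W,h \right)} = 1 + h$ ($M{\left(W,h \right)} = h + 1 = 1 + h$)
$u{\left(Q \right)} = 41 - Q - Q^{2}$ ($u{\left(Q \right)} = 5 - \left(\left(Q^{2} + 1 Q\right) - 36\right) = 5 - \left(\left(Q^{2} + Q\right) - 36\right) = 5 - \left(\left(Q + Q^{2}\right) - 36\right) = 5 - \left(-36 + Q + Q^{2}\right) = 41 - Q - Q^{2}$)
$-3452 - u{\left(M{\left(4,2 \right)} \right)} = -3452 - \left(41 - \left(1 + 2\right) - \left(1 + 2\right)^{2}\right) = -3452 - \left(41 - 3 - 3^{2}\right) = -3452 - \left(41 - 3 - 9\right) = -3452 - 29 = -3481$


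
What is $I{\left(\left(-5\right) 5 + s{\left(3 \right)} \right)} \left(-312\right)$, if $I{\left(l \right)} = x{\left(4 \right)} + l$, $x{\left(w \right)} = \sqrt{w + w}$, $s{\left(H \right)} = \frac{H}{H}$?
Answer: $7488 - 624 \sqrt{2} \approx 6605.5$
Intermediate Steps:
$s{\left(H \right)} = 1$
$x{\left(w \right)} = \sqrt{2} \sqrt{w}$ ($x{\left(w \right)} = \sqrt{2 w} = \sqrt{2} \sqrt{w}$)
$I{\left(l \right)} = l + 2 \sqrt{2}$ ($I{\left(l \right)} = \sqrt{2} \sqrt{4} + l = \sqrt{2} \cdot 2 + l = 2 \sqrt{2} + l = l + 2 \sqrt{2}$)
$I{\left(\left(-5\right) 5 + s{\left(3 \right)} \right)} \left(-312\right) = \left(\left(\left(-5\right) 5 + 1\right) + 2 \sqrt{2}\right) \left(-312\right) = \left(\left(-25 + 1\right) + 2 \sqrt{2}\right) \left(-312\right) = \left(-24 + 2 \sqrt{2}\right) \left(-312\right) = 7488 - 624 \sqrt{2}$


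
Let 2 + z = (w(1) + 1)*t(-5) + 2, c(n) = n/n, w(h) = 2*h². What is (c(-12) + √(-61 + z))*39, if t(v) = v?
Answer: 39 + 78*I*√19 ≈ 39.0 + 339.99*I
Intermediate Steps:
c(n) = 1
z = -15 (z = -2 + ((2*1² + 1)*(-5) + 2) = -2 + ((2*1 + 1)*(-5) + 2) = -2 + ((2 + 1)*(-5) + 2) = -2 + (3*(-5) + 2) = -2 + (-15 + 2) = -2 - 13 = -15)
(c(-12) + √(-61 + z))*39 = (1 + √(-61 - 15))*39 = (1 + √(-76))*39 = (1 + 2*I*√19)*39 = 39 + 78*I*√19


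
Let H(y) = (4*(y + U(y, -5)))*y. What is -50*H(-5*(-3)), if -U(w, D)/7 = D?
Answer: -150000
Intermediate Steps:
U(w, D) = -7*D
H(y) = y*(140 + 4*y) (H(y) = (4*(y - 7*(-5)))*y = (4*(y + 35))*y = (4*(35 + y))*y = (140 + 4*y)*y = y*(140 + 4*y))
-50*H(-5*(-3)) = -200*(-5*(-3))*(35 - 5*(-3)) = -200*15*(35 + 15) = -200*15*50 = -50*3000 = -150000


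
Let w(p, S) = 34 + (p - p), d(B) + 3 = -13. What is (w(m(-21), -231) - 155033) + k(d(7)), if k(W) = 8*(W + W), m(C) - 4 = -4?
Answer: -155255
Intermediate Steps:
d(B) = -16 (d(B) = -3 - 13 = -16)
m(C) = 0 (m(C) = 4 - 4 = 0)
w(p, S) = 34 (w(p, S) = 34 + 0 = 34)
k(W) = 16*W (k(W) = 8*(2*W) = 16*W)
(w(m(-21), -231) - 155033) + k(d(7)) = (34 - 155033) + 16*(-16) = -154999 - 256 = -155255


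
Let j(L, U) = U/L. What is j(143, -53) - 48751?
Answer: -6971446/143 ≈ -48751.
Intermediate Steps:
j(143, -53) - 48751 = -53/143 - 48751 = -6971446/143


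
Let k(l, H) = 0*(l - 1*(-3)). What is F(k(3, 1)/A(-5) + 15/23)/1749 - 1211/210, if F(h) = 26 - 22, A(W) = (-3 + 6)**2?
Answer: -100819/17490 ≈ -5.7644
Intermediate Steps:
A(W) = 9 (A(W) = 3**2 = 9)
k(l, H) = 0 (k(l, H) = 0*(l + 3) = 0*(3 + l) = 0)
F(h) = 4
F(k(3, 1)/A(-5) + 15/23)/1749 - 1211/210 = 4/1749 - 1211/210 = 4*(1/1749) - 1211*1/210 = 4/1749 - 173/30 = -100819/17490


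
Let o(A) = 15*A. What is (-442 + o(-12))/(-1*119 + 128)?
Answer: -622/9 ≈ -69.111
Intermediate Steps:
(-442 + o(-12))/(-1*119 + 128) = (-442 + 15*(-12))/(-1*119 + 128) = (-442 - 180)/(-119 + 128) = -622/9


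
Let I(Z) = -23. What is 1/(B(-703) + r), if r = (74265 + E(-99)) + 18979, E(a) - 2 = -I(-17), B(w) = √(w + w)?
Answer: 93269/8699107767 - I*√1406/8699107767 ≈ 1.0722e-5 - 4.3104e-9*I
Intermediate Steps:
B(w) = √2*√w (B(w) = √(2*w) = √2*√w)
E(a) = 25 (E(a) = 2 - 1*(-23) = 2 + 23 = 25)
r = 93269 (r = (74265 + 25) + 18979 = 74290 + 18979 = 93269)
1/(B(-703) + r) = 1/(√2*√(-703) + 93269) = 1/(√2*(I*√703) + 93269) = 1/(I*√1406 + 93269) = 1/(93269 + I*√1406)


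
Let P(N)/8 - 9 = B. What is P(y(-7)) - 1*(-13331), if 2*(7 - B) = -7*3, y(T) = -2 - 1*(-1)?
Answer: 13543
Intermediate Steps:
y(T) = -1 (y(T) = -2 + 1 = -1)
B = 35/2 (B = 7 - (-7)*3/2 = 7 - ½*(-21) = 7 + 21/2 = 35/2 ≈ 17.500)
P(N) = 212 (P(N) = 72 + 8*(35/2) = 72 + 140 = 212)
P(y(-7)) - 1*(-13331) = 212 - 1*(-13331) = 212 + 13331 = 13543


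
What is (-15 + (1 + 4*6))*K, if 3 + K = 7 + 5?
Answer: 90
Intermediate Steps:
K = 9 (K = -3 + (7 + 5) = -3 + 12 = 9)
(-15 + (1 + 4*6))*K = (-15 + (1 + 4*6))*9 = (-15 + (1 + 24))*9 = (-15 + 25)*9 = 10*9 = 90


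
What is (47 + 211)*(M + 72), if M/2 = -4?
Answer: 16512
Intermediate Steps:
M = -8 (M = 2*(-4) = -8)
(47 + 211)*(M + 72) = (47 + 211)*(-8 + 72) = 258*64 = 16512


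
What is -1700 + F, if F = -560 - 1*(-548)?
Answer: -1712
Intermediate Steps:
F = -12 (F = -560 + 548 = -12)
-1700 + F = -1700 - 12 = -1712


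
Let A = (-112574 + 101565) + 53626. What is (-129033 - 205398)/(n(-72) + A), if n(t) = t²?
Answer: -334431/47801 ≈ -6.9963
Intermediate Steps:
A = 42617 (A = -11009 + 53626 = 42617)
(-129033 - 205398)/(n(-72) + A) = (-129033 - 205398)/((-72)² + 42617) = -334431/(5184 + 42617) = -334431/47801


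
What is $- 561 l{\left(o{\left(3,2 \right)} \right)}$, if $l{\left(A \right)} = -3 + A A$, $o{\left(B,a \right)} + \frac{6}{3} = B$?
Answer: $1122$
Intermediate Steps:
$o{\left(B,a \right)} = -2 + B$
$l{\left(A \right)} = -3 + A^{2}$
$- 561 l{\left(o{\left(3,2 \right)} \right)} = - 561 \left(-3 + \left(-2 + 3\right)^{2}\right) = - 561 \left(-3 + 1^{2}\right) = - 561 \left(-3 + 1\right) = \left(-561\right) \left(-2\right) = 1122$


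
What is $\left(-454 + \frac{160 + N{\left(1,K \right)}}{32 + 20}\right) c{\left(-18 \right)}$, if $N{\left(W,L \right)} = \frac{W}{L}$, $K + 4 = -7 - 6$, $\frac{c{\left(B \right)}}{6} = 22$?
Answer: $- \frac{13154361}{221} \approx -59522.0$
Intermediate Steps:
$c{\left(B \right)} = 132$ ($c{\left(B \right)} = 6 \cdot 22 = 132$)
$K = -17$ ($K = -4 - 13 = -17$)
$\left(-454 + \frac{160 + N{\left(1,K \right)}}{32 + 20}\right) c{\left(-18 \right)} = \left(-454 + \frac{160 + 1 \frac{1}{-17}}{32 + 20}\right) 132 = \left(-454 + \frac{160 + 1 \left(- \frac{1}{17}\right)}{52}\right) 132 = \left(-454 + \left(160 - \frac{1}{17}\right) \frac{1}{52}\right) 132 = \left(-454 + \frac{2719}{17} \cdot \frac{1}{52}\right) 132 = \left(-454 + \frac{2719}{884}\right) 132 = \left(- \frac{398617}{884}\right) 132 = - \frac{13154361}{221}$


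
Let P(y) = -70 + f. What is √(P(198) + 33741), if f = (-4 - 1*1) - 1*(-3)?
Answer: 3*√3741 ≈ 183.49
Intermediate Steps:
f = -2 (f = (-4 - 1) + 3 = -5 + 3 = -2)
P(y) = -72 (P(y) = -70 - 2 = -72)
√(P(198) + 33741) = √(-72 + 33741) = √33669 = 3*√3741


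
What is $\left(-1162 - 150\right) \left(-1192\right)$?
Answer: $1563904$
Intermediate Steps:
$\left(-1162 - 150\right) \left(-1192\right) = \left(-1312\right) \left(-1192\right) = 1563904$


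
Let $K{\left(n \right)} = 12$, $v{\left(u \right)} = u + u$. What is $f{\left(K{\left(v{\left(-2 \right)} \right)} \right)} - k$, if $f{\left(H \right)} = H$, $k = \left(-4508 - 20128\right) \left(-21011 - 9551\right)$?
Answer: $-752925420$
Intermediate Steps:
$v{\left(u \right)} = 2 u$
$k = 752925432$ ($k = \left(-24636\right) \left(-30562\right) = 752925432$)
$f{\left(K{\left(v{\left(-2 \right)} \right)} \right)} - k = 12 - 752925432 = -752925420$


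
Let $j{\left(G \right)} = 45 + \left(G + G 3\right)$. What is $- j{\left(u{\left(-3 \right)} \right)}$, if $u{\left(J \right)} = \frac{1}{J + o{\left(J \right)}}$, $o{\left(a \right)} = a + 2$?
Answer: $-44$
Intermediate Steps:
$o{\left(a \right)} = 2 + a$
$u{\left(J \right)} = \frac{1}{2 + 2 J}$ ($u{\left(J \right)} = \frac{1}{J + \left(2 + J\right)} = \frac{1}{2 + 2 J}$)
$j{\left(G \right)} = 45 + 4 G$ ($j{\left(G \right)} = 45 + \left(G + 3 G\right) = 45 + 4 G$)
$- j{\left(u{\left(-3 \right)} \right)} = - (45 + 4 \frac{1}{2 \left(1 - 3\right)}) = - (45 + 4 \frac{1}{2 \left(-2\right)}) = - (45 + 4 \cdot \frac{1}{2} \left(- \frac{1}{2}\right)) = - (45 + 4 \left(- \frac{1}{4}\right)) = - (45 - 1) = \left(-1\right) 44 = -44$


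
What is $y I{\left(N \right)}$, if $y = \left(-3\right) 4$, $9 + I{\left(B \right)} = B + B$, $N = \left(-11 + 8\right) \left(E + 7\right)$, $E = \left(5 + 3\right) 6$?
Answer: $4068$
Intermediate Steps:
$E = 48$ ($E = 8 \cdot 6 = 48$)
$N = -165$ ($N = \left(-11 + 8\right) \left(48 + 7\right) = \left(-3\right) 55 = -165$)
$I{\left(B \right)} = -9 + 2 B$ ($I{\left(B \right)} = -9 + \left(B + B\right) = -9 + 2 B$)
$y = -12$
$y I{\left(N \right)} = - 12 \left(-9 + 2 \left(-165\right)\right) = - 12 \left(-9 - 330\right) = \left(-12\right) \left(-339\right) = 4068$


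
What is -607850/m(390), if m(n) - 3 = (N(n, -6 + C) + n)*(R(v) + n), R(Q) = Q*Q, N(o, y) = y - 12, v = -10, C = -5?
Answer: -607850/179833 ≈ -3.3801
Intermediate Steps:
N(o, y) = -12 + y
R(Q) = Q**2
m(n) = 3 + (-23 + n)*(100 + n) (m(n) = 3 + ((-12 + (-6 - 5)) + n)*((-10)**2 + n) = 3 + ((-12 - 11) + n)*(100 + n) = 3 + (-23 + n)*(100 + n))
-607850/m(390) = -607850/(-2297 + 390**2 + 77*390) = -607850/(-2297 + 152100 + 30030) = -607850/179833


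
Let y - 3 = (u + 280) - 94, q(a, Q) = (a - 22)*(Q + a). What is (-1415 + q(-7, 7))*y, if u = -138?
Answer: -72165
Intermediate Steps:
q(a, Q) = (-22 + a)*(Q + a)
y = 51 (y = 3 + ((-138 + 280) - 94) = 3 + (142 - 94) = 3 + 48 = 51)
(-1415 + q(-7, 7))*y = (-1415 + ((-7)² - 22*7 - 22*(-7) + 7*(-7)))*51 = (-1415 + (49 - 154 + 154 - 49))*51 = (-1415 + 0)*51 = -1415*51 = -72165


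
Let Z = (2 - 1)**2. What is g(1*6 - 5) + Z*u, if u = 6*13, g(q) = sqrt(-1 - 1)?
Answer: 78 + I*sqrt(2) ≈ 78.0 + 1.4142*I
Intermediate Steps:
g(q) = I*sqrt(2) (g(q) = sqrt(-2) = I*sqrt(2))
u = 78
Z = 1 (Z = 1**2 = 1)
g(1*6 - 5) + Z*u = I*sqrt(2) + 1*78 = I*sqrt(2) + 78 = 78 + I*sqrt(2)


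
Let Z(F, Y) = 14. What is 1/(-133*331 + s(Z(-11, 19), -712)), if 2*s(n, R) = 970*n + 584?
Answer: -1/36941 ≈ -2.7070e-5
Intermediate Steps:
s(n, R) = 292 + 485*n (s(n, R) = (970*n + 584)/2 = (584 + 970*n)/2 = 292 + 485*n)
1/(-133*331 + s(Z(-11, 19), -712)) = 1/(-133*331 + (292 + 485*14)) = 1/(-44023 + (292 + 6790)) = 1/(-44023 + 7082) = 1/(-36941) = -1/36941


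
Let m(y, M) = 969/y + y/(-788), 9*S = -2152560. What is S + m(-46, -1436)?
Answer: -3251368666/13593 ≈ -2.3919e+5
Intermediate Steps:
S = -717520/3 (S = (⅑)*(-2152560) = -717520/3 ≈ -2.3917e+5)
m(y, M) = 969/y - y/788 (m(y, M) = 969/y + y*(-1/788) = 969/y - y/788)
S + m(-46, -1436) = -717520/3 + (969/(-46) - 1/788*(-46)) = -717520/3 + (969*(-1/46) + 23/394) = -717520/3 + (-969/46 + 23/394) = -717520/3 - 95182/4531 = -3251368666/13593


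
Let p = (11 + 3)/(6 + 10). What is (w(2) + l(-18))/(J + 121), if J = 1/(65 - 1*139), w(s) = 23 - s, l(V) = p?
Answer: 925/5116 ≈ 0.18081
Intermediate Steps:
p = 7/8 (p = 14/16 = 14*(1/16) = 7/8 ≈ 0.87500)
l(V) = 7/8
J = -1/74 (J = 1/(65 - 139) = 1/(-74) = -1/74 ≈ -0.013514)
(w(2) + l(-18))/(J + 121) = ((23 - 1*2) + 7/8)/(-1/74 + 121) = ((23 - 2) + 7/8)/(8953/74) = (21 + 7/8)*(74/8953) = (175/8)*(74/8953) = 925/5116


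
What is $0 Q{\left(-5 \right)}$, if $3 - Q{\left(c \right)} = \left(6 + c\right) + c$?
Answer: $0$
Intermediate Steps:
$Q{\left(c \right)} = -3 - 2 c$ ($Q{\left(c \right)} = 3 - \left(\left(6 + c\right) + c\right) = 3 - \left(6 + 2 c\right) = -3 - 2 c$)
$0 Q{\left(-5 \right)} = 0 \left(-3 - -10\right) = 0 \left(-3 + 10\right) = 0 \cdot 7 = 0$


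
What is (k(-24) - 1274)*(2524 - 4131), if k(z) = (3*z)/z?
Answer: 2042497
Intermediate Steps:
k(z) = 3
(k(-24) - 1274)*(2524 - 4131) = (3 - 1274)*(2524 - 4131) = -1271*(-1607) = 2042497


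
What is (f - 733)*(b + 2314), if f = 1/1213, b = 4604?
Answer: -6150987504/1213 ≈ -5.0709e+6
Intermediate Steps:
f = 1/1213 ≈ 0.00082440
(f - 733)*(b + 2314) = (1/1213 - 733)*(4604 + 2314) = -889128/1213*6918 = -6150987504/1213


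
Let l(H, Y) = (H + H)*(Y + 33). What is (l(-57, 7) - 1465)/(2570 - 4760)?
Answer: 1205/438 ≈ 2.7511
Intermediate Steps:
l(H, Y) = 2*H*(33 + Y) (l(H, Y) = (2*H)*(33 + Y) = 2*H*(33 + Y))
(l(-57, 7) - 1465)/(2570 - 4760) = (2*(-57)*(33 + 7) - 1465)/(2570 - 4760) = (2*(-57)*40 - 1465)/(-2190) = (-4560 - 1465)*(-1/2190) = -6025*(-1/2190) = 1205/438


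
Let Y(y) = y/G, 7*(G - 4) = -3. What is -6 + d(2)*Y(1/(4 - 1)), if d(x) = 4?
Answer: -422/75 ≈ -5.6267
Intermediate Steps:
G = 25/7 (G = 4 + (1/7)*(-3) = 4 - 3/7 = 25/7 ≈ 3.5714)
Y(y) = 7*y/25 (Y(y) = y/(25/7) = y*(7/25) = 7*y/25)
-6 + d(2)*Y(1/(4 - 1)) = -6 + 4*(7/(25*(4 - 1))) = -6 + 4*((7/25)/3) = -6 + 4*((7/25)*(1/3)) = -6 + 4*(7/75) = -6 + 28/75 = -422/75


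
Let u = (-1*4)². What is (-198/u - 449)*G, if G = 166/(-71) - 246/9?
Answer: 2915890/213 ≈ 13690.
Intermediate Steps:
u = 16 (u = (-4)² = 16)
G = -6320/213 (G = 166*(-1/71) - 246*⅑ = -166/71 - 82/3 = -6320/213 ≈ -29.671)
(-198/u - 449)*G = (-198/16 - 449)*(-6320/213) = (-198*1/16 - 449)*(-6320/213) = (-99/8 - 449)*(-6320/213) = -3691/8*(-6320/213) = 2915890/213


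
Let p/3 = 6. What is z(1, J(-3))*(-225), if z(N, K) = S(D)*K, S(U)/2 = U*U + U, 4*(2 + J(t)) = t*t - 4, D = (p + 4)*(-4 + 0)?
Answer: 2583900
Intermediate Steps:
p = 18 (p = 3*6 = 18)
D = -88 (D = (18 + 4)*(-4 + 0) = 22*(-4) = -88)
J(t) = -3 + t**2/4 (J(t) = -2 + (t*t - 4)/4 = -2 + (t**2 - 4)/4 = -2 + (-4 + t**2)/4 = -2 + (-1 + t**2/4) = -3 + t**2/4)
S(U) = 2*U + 2*U**2 (S(U) = 2*(U*U + U) = 2*(U**2 + U) = 2*(U + U**2) = 2*U + 2*U**2)
z(N, K) = 15312*K (z(N, K) = (2*(-88)*(1 - 88))*K = (2*(-88)*(-87))*K = 15312*K)
z(1, J(-3))*(-225) = (15312*(-3 + (1/4)*(-3)**2))*(-225) = (15312*(-3 + (1/4)*9))*(-225) = (15312*(-3 + 9/4))*(-225) = (15312*(-3/4))*(-225) = -11484*(-225) = 2583900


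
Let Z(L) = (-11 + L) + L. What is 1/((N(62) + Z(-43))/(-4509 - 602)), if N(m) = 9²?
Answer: 5111/16 ≈ 319.44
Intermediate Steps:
N(m) = 81
Z(L) = -11 + 2*L
1/((N(62) + Z(-43))/(-4509 - 602)) = 1/((81 + (-11 + 2*(-43)))/(-4509 - 602)) = 1/((81 + (-11 - 86))/(-5111)) = 1/((81 - 97)*(-1/5111)) = 1/(-16*(-1/5111)) = 1/(16/5111) = 5111/16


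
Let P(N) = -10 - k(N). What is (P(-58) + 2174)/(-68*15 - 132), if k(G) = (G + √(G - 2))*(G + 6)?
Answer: 71/96 - 13*I*√15/144 ≈ 0.73958 - 0.34964*I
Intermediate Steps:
k(G) = (6 + G)*(G + √(-2 + G)) (k(G) = (G + √(-2 + G))*(6 + G) = (6 + G)*(G + √(-2 + G)))
P(N) = -10 - N² - 6*N - 6*√(-2 + N) - N*√(-2 + N) (P(N) = -10 - (N² + 6*N + 6*√(-2 + N) + N*√(-2 + N)) = -10 + (-N² - 6*N - 6*√(-2 + N) - N*√(-2 + N)) = -10 - N² - 6*N - 6*√(-2 + N) - N*√(-2 + N))
(P(-58) + 2174)/(-68*15 - 132) = ((-10 - 1*(-58)² - 6*(-58) - 6*√(-2 - 58) - 1*(-58)*√(-2 - 58)) + 2174)/(-68*15 - 132) = ((-10 - 1*3364 + 348 - 12*I*√15 - 1*(-58)*√(-60)) + 2174)/(-1020 - 132) = ((-10 - 3364 + 348 - 12*I*√15 - 1*(-58)*2*I*√15) + 2174)/(-1152) = ((-10 - 3364 + 348 - 12*I*√15 + 116*I*√15) + 2174)*(-1/1152) = ((-3026 + 104*I*√15) + 2174)*(-1/1152) = (-852 + 104*I*√15)*(-1/1152) = 71/96 - 13*I*√15/144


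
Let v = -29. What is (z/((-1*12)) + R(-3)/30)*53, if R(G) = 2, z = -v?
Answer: -2491/20 ≈ -124.55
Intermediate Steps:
z = 29 (z = -1*(-29) = 29)
(z/((-1*12)) + R(-3)/30)*53 = (29/((-1*12)) + 2/30)*53 = (29/(-12) + 2*(1/30))*53 = (29*(-1/12) + 1/15)*53 = (-29/12 + 1/15)*53 = -47/20*53 = -2491/20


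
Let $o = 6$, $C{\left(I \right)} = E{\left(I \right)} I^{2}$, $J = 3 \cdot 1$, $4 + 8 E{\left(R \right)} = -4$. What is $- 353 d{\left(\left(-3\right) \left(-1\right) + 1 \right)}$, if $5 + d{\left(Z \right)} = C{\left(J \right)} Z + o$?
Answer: $12355$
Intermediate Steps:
$E{\left(R \right)} = -1$ ($E{\left(R \right)} = - \frac{1}{2} + \frac{1}{8} \left(-4\right) = - \frac{1}{2} - \frac{1}{2} = -1$)
$J = 3$
$C{\left(I \right)} = - I^{2}$
$d{\left(Z \right)} = 1 - 9 Z$ ($d{\left(Z \right)} = -5 + \left(- 3^{2} Z + 6\right) = -5 + \left(\left(-1\right) 9 Z + 6\right) = -5 - \left(-6 + 9 Z\right) = 1 - 9 Z$)
$- 353 d{\left(\left(-3\right) \left(-1\right) + 1 \right)} = - 353 \left(1 - 9 \left(\left(-3\right) \left(-1\right) + 1\right)\right) = - 353 \left(1 - 9 \left(3 + 1\right)\right) = - 353 \left(1 - 36\right) = \left(-353\right) \left(-35\right) = 12355$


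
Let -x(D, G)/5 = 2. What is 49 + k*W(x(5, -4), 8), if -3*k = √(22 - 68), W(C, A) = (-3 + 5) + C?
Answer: 49 + 8*I*√46/3 ≈ 49.0 + 18.086*I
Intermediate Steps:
x(D, G) = -10 (x(D, G) = -5*2 = -10)
W(C, A) = 2 + C
k = -I*√46/3 (k = -√(22 - 68)/3 = -I*√46/3 ≈ -2.2608*I)
49 + k*W(x(5, -4), 8) = 49 + (-I*√46/3)*(2 - 10) = 49 - I*√46/3*(-8) = 49 + 8*I*√46/3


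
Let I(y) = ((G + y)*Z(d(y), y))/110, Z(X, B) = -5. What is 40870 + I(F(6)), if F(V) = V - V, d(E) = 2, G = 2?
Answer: 449569/11 ≈ 40870.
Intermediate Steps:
F(V) = 0
I(y) = -1/11 - y/22 (I(y) = ((2 + y)*(-5))/110 = (-10 - 5*y)*(1/110) = -1/11 - y/22)
40870 + I(F(6)) = 40870 + (-1/11 - 1/22*0) = 40870 + (-1/11 + 0) = 40870 - 1/11 = 449569/11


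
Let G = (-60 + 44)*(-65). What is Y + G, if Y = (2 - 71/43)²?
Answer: 1923185/1849 ≈ 1040.1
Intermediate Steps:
G = 1040 (G = -16*(-65) = 1040)
Y = 225/1849 (Y = (2 - 71*1/43)² = (2 - 71/43)² = (15/43)² = 225/1849 ≈ 0.12169)
Y + G = 225/1849 + 1040 = 1923185/1849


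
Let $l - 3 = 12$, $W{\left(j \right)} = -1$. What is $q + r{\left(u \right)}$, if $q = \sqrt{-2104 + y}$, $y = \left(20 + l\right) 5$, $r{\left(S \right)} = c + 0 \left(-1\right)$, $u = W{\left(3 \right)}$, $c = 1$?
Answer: $1 + i \sqrt{1929} \approx 1.0 + 43.92 i$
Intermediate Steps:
$l = 15$ ($l = 3 + 12 = 15$)
$u = -1$
$r{\left(S \right)} = 1$ ($r{\left(S \right)} = 1 + 0 \left(-1\right) = 1 + 0 = 1$)
$y = 175$ ($y = \left(20 + 15\right) 5 = 35 \cdot 5 = 175$)
$q = i \sqrt{1929}$ ($q = \sqrt{-2104 + 175} = \sqrt{-1929} = i \sqrt{1929} \approx 43.92 i$)
$q + r{\left(u \right)} = i \sqrt{1929} + 1 = 1 + i \sqrt{1929}$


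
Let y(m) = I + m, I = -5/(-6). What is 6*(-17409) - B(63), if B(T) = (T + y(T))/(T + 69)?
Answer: -82728329/792 ≈ -1.0446e+5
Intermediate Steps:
I = ⅚ (I = -5*(-⅙) = ⅚ ≈ 0.83333)
y(m) = ⅚ + m
B(T) = (⅚ + 2*T)/(69 + T) (B(T) = (T + (⅚ + T))/(T + 69) = (⅚ + 2*T)/(69 + T))
6*(-17409) - B(63) = 6*(-17409) - (5 + 12*63)/(6*(69 + 63)) = -104454 - (5 + 756)/(6*132) = -104454 - 761/(6*132) = -104454 - 1*761/792 = -104454 - 761/792 = -82728329/792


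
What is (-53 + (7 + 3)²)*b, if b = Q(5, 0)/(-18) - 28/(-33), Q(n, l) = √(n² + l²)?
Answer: 5311/198 ≈ 26.823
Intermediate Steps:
Q(n, l) = √(l² + n²)
b = 113/198 (b = √(0² + 5²)/(-18) - 28/(-33) = √(0 + 25)*(-1/18) - 28*(-1/33) = √25*(-1/18) + 28/33 = 5*(-1/18) + 28/33 = -5/18 + 28/33 = 113/198 ≈ 0.57071)
(-53 + (7 + 3)²)*b = (-53 + (7 + 3)²)*(113/198) = (-53 + 10²)*(113/198) = (-53 + 100)*(113/198) = 47*(113/198) = 5311/198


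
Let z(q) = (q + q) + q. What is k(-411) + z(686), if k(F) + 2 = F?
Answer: 1645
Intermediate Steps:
k(F) = -2 + F
z(q) = 3*q (z(q) = 2*q + q = 3*q)
k(-411) + z(686) = (-2 - 411) + 3*686 = -413 + 2058 = 1645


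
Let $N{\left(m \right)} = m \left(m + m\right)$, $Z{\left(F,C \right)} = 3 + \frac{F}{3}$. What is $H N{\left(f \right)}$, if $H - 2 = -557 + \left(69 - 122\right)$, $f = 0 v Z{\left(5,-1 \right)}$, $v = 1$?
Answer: $0$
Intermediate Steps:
$Z{\left(F,C \right)} = 3 + \frac{F}{3}$ ($Z{\left(F,C \right)} = 3 + F \frac{1}{3} = 3 + \frac{F}{3}$)
$f = 0$ ($f = 0 \cdot 1 \left(3 + \frac{1}{3} \cdot 5\right) = 0 \left(3 + \frac{5}{3}\right) = 0 \cdot \frac{14}{3} = 0$)
$N{\left(m \right)} = 2 m^{2}$ ($N{\left(m \right)} = m 2 m = 2 m^{2}$)
$H = -608$ ($H = 2 + \left(-557 + \left(69 - 122\right)\right) = 2 - 610 = -608$)
$H N{\left(f \right)} = - 608 \cdot 2 \cdot 0^{2} = - 608 \cdot 2 \cdot 0 = \left(-608\right) 0 = 0$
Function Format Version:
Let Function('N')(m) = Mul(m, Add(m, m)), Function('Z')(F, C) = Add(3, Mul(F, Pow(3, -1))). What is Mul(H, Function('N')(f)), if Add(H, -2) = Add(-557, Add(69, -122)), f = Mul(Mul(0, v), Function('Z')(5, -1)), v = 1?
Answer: 0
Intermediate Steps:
Function('Z')(F, C) = Add(3, Mul(Rational(1, 3), F)) (Function('Z')(F, C) = Add(3, Mul(F, Rational(1, 3))) = Add(3, Mul(Rational(1, 3), F)))
f = 0 (f = Mul(Mul(0, 1), Add(3, Mul(Rational(1, 3), 5))) = Mul(0, Add(3, Rational(5, 3))) = Mul(0, Rational(14, 3)) = 0)
Function('N')(m) = Mul(2, Pow(m, 2)) (Function('N')(m) = Mul(m, Mul(2, m)) = Mul(2, Pow(m, 2)))
H = -608 (H = Add(2, Add(-557, Add(69, -122))) = Add(2, Add(-557, -53)) = Add(2, -610) = -608)
Mul(H, Function('N')(f)) = Mul(-608, Mul(2, Pow(0, 2))) = Mul(-608, Mul(2, 0)) = Mul(-608, 0) = 0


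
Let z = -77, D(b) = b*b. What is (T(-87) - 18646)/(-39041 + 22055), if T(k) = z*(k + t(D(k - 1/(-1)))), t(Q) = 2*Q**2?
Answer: 8423937611/16986 ≈ 4.9593e+5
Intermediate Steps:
D(b) = b**2
T(k) = -154*(1 + k)**4 - 77*k (T(k) = -77*(k + 2*((k - 1/(-1))**2)**2) = -77*(k + 2*((k - (-1))**2)**2) = -77*(k + 2*((k - 1*(-1))**2)**2) = -77*(k + 2*((k + 1)**2)**2) = -77*(k + 2*((1 + k)**2)**2) = -77*(k + 2*(1 + k)**4) = -154*(1 + k)**4 - 77*k)
(T(-87) - 18646)/(-39041 + 22055) = ((-154*(1 - 87)**4 - 77*(-87)) - 18646)/(-39041 + 22055) = ((-154*(-86)**4 + 6699) - 18646)/(-16986) = ((-154*54700816 + 6699) - 18646)*(-1/16986) = ((-8423925664 + 6699) - 18646)*(-1/16986) = (-8423918965 - 18646)*(-1/16986) = -8423937611*(-1/16986) = 8423937611/16986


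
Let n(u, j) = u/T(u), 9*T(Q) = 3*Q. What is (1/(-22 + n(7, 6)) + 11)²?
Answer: 43264/361 ≈ 119.84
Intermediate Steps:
T(Q) = Q/3 (T(Q) = (3*Q)/9 = Q/3)
n(u, j) = 3 (n(u, j) = u/((u/3)) = u*(3/u) = 3)
(1/(-22 + n(7, 6)) + 11)² = (1/(-22 + 3) + 11)² = (1/(-19) + 11)² = (-1/19 + 11)² = (208/19)² = 43264/361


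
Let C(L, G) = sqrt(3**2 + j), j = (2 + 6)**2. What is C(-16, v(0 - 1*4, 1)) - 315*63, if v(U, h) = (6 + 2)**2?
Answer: -19845 + sqrt(73) ≈ -19836.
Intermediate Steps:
j = 64 (j = 8**2 = 64)
v(U, h) = 64 (v(U, h) = 8**2 = 64)
C(L, G) = sqrt(73) (C(L, G) = sqrt(3**2 + 64) = sqrt(9 + 64) = sqrt(73))
C(-16, v(0 - 1*4, 1)) - 315*63 = sqrt(73) - 315*63 = sqrt(73) - 19845 = -19845 + sqrt(73)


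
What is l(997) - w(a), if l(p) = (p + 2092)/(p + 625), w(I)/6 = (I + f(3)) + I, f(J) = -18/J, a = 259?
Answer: -4979695/1622 ≈ -3070.1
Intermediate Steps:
w(I) = -36 + 12*I (w(I) = 6*((I - 18/3) + I) = 6*((I - 18*⅓) + I) = 6*((I - 6) + I) = 6*((-6 + I) + I) = 6*(-6 + 2*I) = -36 + 12*I)
l(p) = (2092 + p)/(625 + p)
l(997) - w(a) = (2092 + 997)/(625 + 997) - (-36 + 12*259) = 3089/1622 - (-36 + 3108) = (1/1622)*3089 - 1*3072 = 3089/1622 - 3072 = -4979695/1622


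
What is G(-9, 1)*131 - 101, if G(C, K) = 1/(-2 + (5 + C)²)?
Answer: -1283/14 ≈ -91.643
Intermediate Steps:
G(-9, 1)*131 - 101 = 131/(-2 + (5 - 9)²) - 101 = 131/(-2 + (-4)²) - 101 = 131/(-2 + 16) - 101 = 131/14 - 101 = -1283/14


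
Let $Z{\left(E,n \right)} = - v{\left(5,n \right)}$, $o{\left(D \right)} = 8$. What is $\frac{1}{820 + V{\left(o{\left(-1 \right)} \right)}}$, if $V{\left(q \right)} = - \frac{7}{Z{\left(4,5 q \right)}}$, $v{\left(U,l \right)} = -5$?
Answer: $\frac{5}{4093} \approx 0.0012216$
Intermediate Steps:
$Z{\left(E,n \right)} = 5$ ($Z{\left(E,n \right)} = \left(-1\right) \left(-5\right) = 5$)
$V{\left(q \right)} = - \frac{7}{5}$
$\frac{1}{820 + V{\left(o{\left(-1 \right)} \right)}} = \frac{1}{820 - \frac{7}{5}} = \frac{1}{\frac{4093}{5}} = \frac{5}{4093}$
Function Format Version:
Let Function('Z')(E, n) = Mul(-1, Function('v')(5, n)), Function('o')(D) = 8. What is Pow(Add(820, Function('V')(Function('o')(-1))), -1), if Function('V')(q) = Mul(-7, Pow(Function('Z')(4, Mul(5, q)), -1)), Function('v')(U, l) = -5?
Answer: Rational(5, 4093) ≈ 0.0012216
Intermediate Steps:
Function('Z')(E, n) = 5 (Function('Z')(E, n) = Mul(-1, -5) = 5)
Function('V')(q) = Rational(-7, 5) (Function('V')(q) = Mul(-7, Pow(5, -1)) = Mul(-7, Rational(1, 5)) = Rational(-7, 5))
Pow(Add(820, Function('V')(Function('o')(-1))), -1) = Pow(Add(820, Rational(-7, 5)), -1) = Pow(Rational(4093, 5), -1) = Rational(5, 4093)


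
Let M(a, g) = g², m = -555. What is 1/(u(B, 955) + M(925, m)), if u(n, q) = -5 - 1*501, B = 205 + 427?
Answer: 1/307519 ≈ 3.2518e-6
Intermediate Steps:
B = 632
u(n, q) = -506 (u(n, q) = -5 - 501 = -506)
1/(u(B, 955) + M(925, m)) = 1/(-506 + (-555)²) = 1/(-506 + 308025) = 1/307519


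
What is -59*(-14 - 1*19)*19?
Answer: 36993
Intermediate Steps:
-59*(-14 - 1*19)*19 = -59*(-14 - 19)*19 = -59*(-33)*19 = 1947*19 = 36993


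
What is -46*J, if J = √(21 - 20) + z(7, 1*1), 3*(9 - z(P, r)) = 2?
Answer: -1288/3 ≈ -429.33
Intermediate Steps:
z(P, r) = 25/3 (z(P, r) = 9 - ⅓*2 = 9 - ⅔ = 25/3)
J = 28/3 (J = √(21 - 20) + 25/3 = √1 + 25/3 = 1 + 25/3 = 28/3 ≈ 9.3333)
-46*J = -46*28/3 = -1288/3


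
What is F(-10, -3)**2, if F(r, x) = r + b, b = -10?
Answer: 400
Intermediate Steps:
F(r, x) = -10 + r (F(r, x) = r - 10 = -10 + r)
F(-10, -3)**2 = (-10 - 10)**2 = (-20)**2 = 400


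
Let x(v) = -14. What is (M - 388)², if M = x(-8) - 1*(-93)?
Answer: 95481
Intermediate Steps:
M = 79 (M = -14 - 1*(-93) = -14 + 93 = 79)
(M - 388)² = (79 - 388)² = (-309)² = 95481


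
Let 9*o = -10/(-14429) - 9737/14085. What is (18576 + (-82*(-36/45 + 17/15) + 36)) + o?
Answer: 33992928206507/1829092185 ≈ 18585.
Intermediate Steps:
o = -140354323/1829092185 (o = (-10/(-14429) - 9737/14085)/9 = (-10*(-1/14429) - 9737*1/14085)/9 = (10/14429 - 9737/14085)/9 = (⅑)*(-140354323/203232465) = -140354323/1829092185 ≈ -0.076734)
(18576 + (-82*(-36/45 + 17/15) + 36)) + o = (18576 + (-82*(-36/45 + 17/15) + 36)) - 140354323/1829092185 = (18576 + (-82*(-36*1/45 + 17*(1/15)) + 36)) - 140354323/1829092185 = (18576 + (-82*(-⅘ + 17/15) + 36)) - 140354323/1829092185 = (18576 + (-82*⅓ + 36)) - 140354323/1829092185 = (18576 + (-82/3 + 36)) - 140354323/1829092185 = (18576 + 26/3) - 140354323/1829092185 = 55754/3 - 140354323/1829092185 = 33992928206507/1829092185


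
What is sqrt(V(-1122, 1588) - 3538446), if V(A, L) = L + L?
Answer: I*sqrt(3535270) ≈ 1880.2*I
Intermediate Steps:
V(A, L) = 2*L
sqrt(V(-1122, 1588) - 3538446) = sqrt(2*1588 - 3538446) = sqrt(3176 - 3538446) = sqrt(-3535270) = I*sqrt(3535270)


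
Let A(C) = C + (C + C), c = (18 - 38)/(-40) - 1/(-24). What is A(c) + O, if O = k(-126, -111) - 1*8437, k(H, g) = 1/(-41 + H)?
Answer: -11269669/1336 ≈ -8435.4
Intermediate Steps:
O = -1408980/167 (O = 1/(-41 - 126) - 1*8437 = 1/(-167) - 8437 = -1/167 - 8437 = -1408980/167 ≈ -8437.0)
c = 13/24 (c = -20*(-1/40) - 1*(-1/24) = 1/2 + 1/24 = 13/24 ≈ 0.54167)
A(C) = 3*C (A(C) = C + 2*C = 3*C)
A(c) + O = 3*(13/24) - 1408980/167 = 13/8 - 1408980/167 = -11269669/1336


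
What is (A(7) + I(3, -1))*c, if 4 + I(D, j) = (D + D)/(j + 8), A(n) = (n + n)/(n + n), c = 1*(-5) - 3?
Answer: 120/7 ≈ 17.143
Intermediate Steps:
c = -8 (c = -5 - 3 = -8)
A(n) = 1 (A(n) = (2*n)/((2*n)) = (2*n)*(1/(2*n)) = 1)
I(D, j) = -4 + 2*D/(8 + j) (I(D, j) = -4 + (D + D)/(j + 8) = -4 + (2*D)/(8 + j) = -4 + 2*D/(8 + j))
(A(7) + I(3, -1))*c = (1 + 2*(-16 + 3 - 2*(-1))/(8 - 1))*(-8) = (1 + 2*(-16 + 3 + 2)/7)*(-8) = (1 + 2*(1/7)*(-11))*(-8) = (1 - 22/7)*(-8) = -15/7*(-8) = 120/7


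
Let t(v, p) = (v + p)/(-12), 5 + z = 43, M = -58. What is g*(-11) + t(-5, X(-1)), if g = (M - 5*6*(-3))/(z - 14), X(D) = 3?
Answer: -29/2 ≈ -14.500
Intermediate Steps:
z = 38 (z = -5 + 43 = 38)
g = 4/3 (g = (-58 - 5*6*(-3))/(38 - 14) = (-58 - 30*(-3))/24 = (-58 + 90)*(1/24) = 32*(1/24) = 4/3 ≈ 1.3333)
t(v, p) = -p/12 - v/12 (t(v, p) = (p + v)*(-1/12) = -p/12 - v/12)
g*(-11) + t(-5, X(-1)) = (4/3)*(-11) + (-1/12*3 - 1/12*(-5)) = -44/3 + (-¼ + 5/12) = -44/3 + ⅙ = -29/2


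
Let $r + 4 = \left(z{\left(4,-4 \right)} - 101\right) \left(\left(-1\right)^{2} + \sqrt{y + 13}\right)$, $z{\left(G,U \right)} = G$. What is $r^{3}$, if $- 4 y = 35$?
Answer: $- \frac{52586963}{4} - \frac{27389405 \sqrt{17}}{8} \approx -2.7263 \cdot 10^{7}$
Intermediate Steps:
$y = - \frac{35}{4}$ ($y = \left(- \frac{1}{4}\right) 35 = - \frac{35}{4} \approx -8.75$)
$r = -101 - \frac{97 \sqrt{17}}{2}$ ($r = -4 + \left(4 - 101\right) \left(\left(-1\right)^{2} + \sqrt{- \frac{35}{4} + 13}\right) = -4 - 97 \left(1 + \sqrt{\frac{17}{4}}\right) = -4 - 97 \left(1 + \frac{\sqrt{17}}{2}\right) = -4 - \left(97 + \frac{97 \sqrt{17}}{2}\right) = -101 - \frac{97 \sqrt{17}}{2} \approx -300.97$)
$r^{3} = \left(-101 - \frac{97 \sqrt{17}}{2}\right)^{3}$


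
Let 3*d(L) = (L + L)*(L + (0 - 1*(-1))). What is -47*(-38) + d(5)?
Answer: 1806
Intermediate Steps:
d(L) = 2*L*(1 + L)/3 (d(L) = ((L + L)*(L + (0 - 1*(-1))))/3 = ((2*L)*(L + (0 + 1)))/3 = ((2*L)*(L + 1))/3 = ((2*L)*(1 + L))/3 = (2*L*(1 + L))/3 = 2*L*(1 + L)/3)
-47*(-38) + d(5) = -47*(-38) + (⅔)*5*(1 + 5) = 1786 + (⅔)*5*6 = 1786 + 20 = 1806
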